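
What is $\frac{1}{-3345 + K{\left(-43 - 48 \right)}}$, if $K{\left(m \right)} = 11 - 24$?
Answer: $- \frac{1}{3358} \approx -0.0002978$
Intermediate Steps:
$K{\left(m \right)} = -13$
$\frac{1}{-3345 + K{\left(-43 - 48 \right)}} = \frac{1}{-3345 - 13} = \frac{1}{-3358} = - \frac{1}{3358}$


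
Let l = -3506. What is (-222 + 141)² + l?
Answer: 3055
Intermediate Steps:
(-222 + 141)² + l = (-222 + 141)² - 3506 = (-81)² - 3506 = 6561 - 3506 = 3055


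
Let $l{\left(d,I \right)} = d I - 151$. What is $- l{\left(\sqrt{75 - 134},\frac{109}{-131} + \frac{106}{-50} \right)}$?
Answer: $151 + \frac{9668 i \sqrt{59}}{3275} \approx 151.0 + 22.675 i$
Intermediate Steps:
$l{\left(d,I \right)} = -151 + I d$ ($l{\left(d,I \right)} = I d - 151 = -151 + I d$)
$- l{\left(\sqrt{75 - 134},\frac{109}{-131} + \frac{106}{-50} \right)} = - (-151 + \left(\frac{109}{-131} + \frac{106}{-50}\right) \sqrt{75 - 134}) = - (-151 + \left(109 \left(- \frac{1}{131}\right) + 106 \left(- \frac{1}{50}\right)\right) \sqrt{-59}) = - (-151 + \left(- \frac{109}{131} - \frac{53}{25}\right) i \sqrt{59}) = - (-151 - \frac{9668 i \sqrt{59}}{3275}) = 151 + \frac{9668 i \sqrt{59}}{3275}$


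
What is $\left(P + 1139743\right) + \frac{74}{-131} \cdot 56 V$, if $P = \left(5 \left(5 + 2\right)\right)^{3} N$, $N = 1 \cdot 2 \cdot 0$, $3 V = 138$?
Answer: $\frac{149115709}{131} \approx 1.1383 \cdot 10^{6}$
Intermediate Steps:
$V = 46$ ($V = \frac{1}{3} \cdot 138 = 46$)
$N = 0$ ($N = 2 \cdot 0 = 0$)
$P = 0$ ($P = \left(5 \left(5 + 2\right)\right)^{3} \cdot 0 = \left(5 \cdot 7\right)^{3} \cdot 0 = 35^{3} \cdot 0 = 42875 \cdot 0 = 0$)
$\left(P + 1139743\right) + \frac{74}{-131} \cdot 56 V = \left(0 + 1139743\right) + \frac{74}{-131} \cdot 56 \cdot 46 = 1139743 + 74 \left(- \frac{1}{131}\right) 56 \cdot 46 = 1139743 + \left(- \frac{74}{131}\right) 56 \cdot 46 = 1139743 - \frac{190624}{131} = \frac{149115709}{131}$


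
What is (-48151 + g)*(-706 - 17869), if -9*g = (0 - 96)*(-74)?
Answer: 2727200075/3 ≈ 9.0907e+8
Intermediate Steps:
g = -2368/3 (g = -(0 - 96)*(-74)/9 = -(-32)*(-74)/3 = -1/9*7104 = -2368/3 ≈ -789.33)
(-48151 + g)*(-706 - 17869) = (-48151 - 2368/3)*(-706 - 17869) = -146821/3*(-18575) = 2727200075/3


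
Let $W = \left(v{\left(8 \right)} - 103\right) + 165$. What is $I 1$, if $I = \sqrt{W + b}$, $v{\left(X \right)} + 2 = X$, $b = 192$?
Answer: $2 \sqrt{65} \approx 16.125$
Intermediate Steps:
$v{\left(X \right)} = -2 + X$
$W = 68$ ($W = \left(\left(-2 + 8\right) - 103\right) + 165 = \left(6 - 103\right) + 165 = -97 + 165 = 68$)
$I = 2 \sqrt{65}$ ($I = \sqrt{68 + 192} = \sqrt{260} = 2 \sqrt{65} \approx 16.125$)
$I 1 = 2 \sqrt{65} \cdot 1 = 2 \sqrt{65}$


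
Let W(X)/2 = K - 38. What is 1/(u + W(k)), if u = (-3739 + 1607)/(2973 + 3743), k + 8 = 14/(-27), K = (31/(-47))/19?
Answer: -1499347/114530439 ≈ -0.013091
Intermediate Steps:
K = -31/893 (K = (31*(-1/47))*(1/19) = -31/47*1/19 = -31/893 ≈ -0.034714)
k = -230/27 (k = -8 + 14/(-27) = -8 + 14*(-1/27) = -8 - 14/27 = -230/27 ≈ -8.5185)
W(X) = -67930/893 (W(X) = 2*(-31/893 - 38) = 2*(-33965/893) = -67930/893)
u = -533/1679 (u = -2132/6716 = -2132*1/6716 = -533/1679 ≈ -0.31745)
1/(u + W(k)) = 1/(-533/1679 - 67930/893) = 1/(-114530439/1499347) = -1499347/114530439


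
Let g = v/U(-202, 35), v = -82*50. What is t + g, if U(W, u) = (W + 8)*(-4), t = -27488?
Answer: -5333697/194 ≈ -27493.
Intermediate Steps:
v = -4100
U(W, u) = -32 - 4*W (U(W, u) = (8 + W)*(-4) = -32 - 4*W)
g = -1025/194 (g = -4100/(-32 - 4*(-202)) = -4100/(-32 + 808) = -4100/776 = -4100*1/776 = -1025/194 ≈ -5.2835)
t + g = -27488 - 1025/194 = -5333697/194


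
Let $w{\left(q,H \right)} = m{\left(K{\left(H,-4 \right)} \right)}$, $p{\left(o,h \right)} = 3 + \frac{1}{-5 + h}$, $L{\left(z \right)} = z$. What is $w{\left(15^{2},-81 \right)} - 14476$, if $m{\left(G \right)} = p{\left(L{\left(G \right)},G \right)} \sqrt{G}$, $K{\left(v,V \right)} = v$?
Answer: $-14476 + \frac{2313 i}{86} \approx -14476.0 + 26.895 i$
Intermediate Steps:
$m{\left(G \right)} = \frac{\sqrt{G} \left(-14 + 3 G\right)}{-5 + G}$ ($m{\left(G \right)} = \frac{-14 + 3 G}{-5 + G} \sqrt{G} = \frac{\sqrt{G} \left(-14 + 3 G\right)}{-5 + G}$)
$w{\left(q,H \right)} = \frac{\sqrt{H} \left(-14 + 3 H\right)}{-5 + H}$
$w{\left(15^{2},-81 \right)} - 14476 = \frac{\sqrt{-81} \left(-14 + 3 \left(-81\right)\right)}{-5 - 81} - 14476 = \frac{9 i \left(-14 - 243\right)}{-86} - 14476 = 9 i \left(- \frac{1}{86}\right) \left(-257\right) - 14476 = \frac{2313 i}{86} - 14476 = -14476 + \frac{2313 i}{86}$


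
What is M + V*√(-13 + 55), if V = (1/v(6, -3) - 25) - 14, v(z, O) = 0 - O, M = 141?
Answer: 141 - 116*√42/3 ≈ -109.59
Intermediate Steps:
v(z, O) = -O
V = -116/3 (V = (1/(-1*(-3)) - 25) - 14 = (1/3 - 25) - 14 = (⅓ - 25) - 14 = -74/3 - 14 = -116/3 ≈ -38.667)
M + V*√(-13 + 55) = 141 - 116*√(-13 + 55)/3 = 141 - 116*√42/3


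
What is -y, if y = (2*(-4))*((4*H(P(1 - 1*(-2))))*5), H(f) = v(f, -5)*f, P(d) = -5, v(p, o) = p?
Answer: 4000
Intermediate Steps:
H(f) = f² (H(f) = f*f = f²)
y = -4000 (y = (2*(-4))*((4*(-5)²)*5) = -8*4*25*5 = -800*5 = -8*500 = -4000)
-y = -1*(-4000) = 4000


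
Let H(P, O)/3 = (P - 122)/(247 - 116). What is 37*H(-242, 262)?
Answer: -40404/131 ≈ -308.43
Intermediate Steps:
H(P, O) = -366/131 + 3*P/131 (H(P, O) = 3*((P - 122)/(247 - 116)) = 3*((-122 + P)/131) = 3*((-122 + P)*(1/131)) = 3*(-122/131 + P/131) = -366/131 + 3*P/131)
37*H(-242, 262) = 37*(-366/131 + (3/131)*(-242)) = 37*(-366/131 - 726/131) = 37*(-1092/131) = -40404/131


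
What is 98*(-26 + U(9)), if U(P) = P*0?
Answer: -2548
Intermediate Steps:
U(P) = 0
98*(-26 + U(9)) = 98*(-26 + 0) = 98*(-26) = -2548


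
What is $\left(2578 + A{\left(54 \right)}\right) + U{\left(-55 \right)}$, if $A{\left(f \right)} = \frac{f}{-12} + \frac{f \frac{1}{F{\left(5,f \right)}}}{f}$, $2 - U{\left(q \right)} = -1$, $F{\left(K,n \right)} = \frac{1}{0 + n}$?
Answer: $\frac{5261}{2} \approx 2630.5$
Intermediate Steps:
$F{\left(K,n \right)} = \frac{1}{n}$
$U{\left(q \right)} = 3$ ($U{\left(q \right)} = 2 - -1 = 2 + 1 = 3$)
$A{\left(f \right)} = \frac{11 f}{12}$ ($A{\left(f \right)} = \frac{f}{-12} + \frac{f \frac{1}{\frac{1}{f}}}{f} = f \left(- \frac{1}{12}\right) + \frac{f f}{f} = - \frac{f}{12} + \frac{f^{2}}{f} = - \frac{f}{12} + f = \frac{11 f}{12}$)
$\left(2578 + A{\left(54 \right)}\right) + U{\left(-55 \right)} = \left(2578 + \frac{11}{12} \cdot 54\right) + 3 = \left(2578 + \frac{99}{2}\right) + 3 = \frac{5255}{2} + 3 = \frac{5261}{2}$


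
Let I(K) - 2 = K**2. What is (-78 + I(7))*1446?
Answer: -39042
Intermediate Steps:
I(K) = 2 + K**2
(-78 + I(7))*1446 = (-78 + (2 + 7**2))*1446 = (-78 + (2 + 49))*1446 = (-78 + 51)*1446 = -27*1446 = -39042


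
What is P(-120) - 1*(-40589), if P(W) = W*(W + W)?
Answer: 69389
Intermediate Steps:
P(W) = 2*W² (P(W) = W*(2*W) = 2*W²)
P(-120) - 1*(-40589) = 2*(-120)² - 1*(-40589) = 2*14400 + 40589 = 28800 + 40589 = 69389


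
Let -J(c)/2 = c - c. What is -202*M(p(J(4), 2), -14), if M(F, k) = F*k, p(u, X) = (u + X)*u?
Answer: 0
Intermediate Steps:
J(c) = 0 (J(c) = -2*(c - c) = -2*0 = 0)
p(u, X) = u*(X + u) (p(u, X) = (X + u)*u = u*(X + u))
-202*M(p(J(4), 2), -14) = -202*0*(2 + 0)*(-14) = -202*0*2*(-14) = -0*(-14) = -202*0 = 0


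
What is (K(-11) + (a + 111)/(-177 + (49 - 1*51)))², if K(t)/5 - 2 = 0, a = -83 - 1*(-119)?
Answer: 2699449/32041 ≈ 84.250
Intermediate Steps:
a = 36 (a = -83 + 119 = 36)
K(t) = 10 (K(t) = 10 + 5*0 = 10 + 0 = 10)
(K(-11) + (a + 111)/(-177 + (49 - 1*51)))² = (10 + (36 + 111)/(-177 + (49 - 1*51)))² = (10 + 147/(-177 + (49 - 51)))² = (10 + 147/(-177 - 2))² = (10 + 147/(-179))² = (10 + 147*(-1/179))² = (10 - 147/179)² = (1643/179)² = 2699449/32041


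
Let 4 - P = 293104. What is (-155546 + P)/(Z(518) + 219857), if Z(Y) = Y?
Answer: -448646/220375 ≈ -2.0358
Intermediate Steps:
P = -293100 (P = 4 - 1*293104 = 4 - 293104 = -293100)
(-155546 + P)/(Z(518) + 219857) = (-155546 - 293100)/(518 + 219857) = -448646/220375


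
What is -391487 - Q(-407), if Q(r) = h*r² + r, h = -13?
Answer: 1762357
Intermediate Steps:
Q(r) = r - 13*r² (Q(r) = -13*r² + r = r - 13*r²)
-391487 - Q(-407) = -391487 - (-407)*(1 - 13*(-407)) = -391487 - (-407)*(1 + 5291) = -391487 - (-407)*5292 = -391487 - 1*(-2153844) = -391487 + 2153844 = 1762357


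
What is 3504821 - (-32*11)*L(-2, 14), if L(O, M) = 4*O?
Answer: 3502005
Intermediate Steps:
3504821 - (-32*11)*L(-2, 14) = 3504821 - (-32*11)*4*(-2) = 3504821 - (-352)*(-8) = 3504821 - 1*2816 = 3504821 - 2816 = 3502005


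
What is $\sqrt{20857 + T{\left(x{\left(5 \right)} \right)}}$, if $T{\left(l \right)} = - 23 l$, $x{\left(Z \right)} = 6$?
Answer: $\sqrt{20719} \approx 143.94$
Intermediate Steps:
$\sqrt{20857 + T{\left(x{\left(5 \right)} \right)}} = \sqrt{20857 - 138} = \sqrt{20719}$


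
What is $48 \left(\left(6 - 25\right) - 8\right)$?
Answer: $-1296$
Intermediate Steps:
$48 \left(\left(6 - 25\right) - 8\right) = 48 \left(-19 - 8\right) = 48 \left(-27\right) = -1296$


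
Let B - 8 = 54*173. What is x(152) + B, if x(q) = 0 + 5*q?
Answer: 10110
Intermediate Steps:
x(q) = 5*q
B = 9350 (B = 8 + 54*173 = 8 + 9342 = 9350)
x(152) + B = 5*152 + 9350 = 760 + 9350 = 10110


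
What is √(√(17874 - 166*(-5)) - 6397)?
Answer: √(-6397 + 4*√1169) ≈ 79.122*I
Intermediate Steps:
√(√(17874 - 166*(-5)) - 6397) = √(√(17874 + 830) - 6397) = √(√18704 - 6397) = √(4*√1169 - 6397) = √(-6397 + 4*√1169)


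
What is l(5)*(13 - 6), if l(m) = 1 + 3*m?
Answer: 112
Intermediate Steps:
l(5)*(13 - 6) = (1 + 3*5)*(13 - 6) = (1 + 15)*7 = 16*7 = 112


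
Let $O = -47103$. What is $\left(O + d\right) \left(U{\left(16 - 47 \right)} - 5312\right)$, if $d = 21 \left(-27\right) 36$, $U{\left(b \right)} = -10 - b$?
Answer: $357221865$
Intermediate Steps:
$d = -20412$ ($d = \left(-567\right) 36 = -20412$)
$\left(O + d\right) \left(U{\left(16 - 47 \right)} - 5312\right) = \left(-47103 - 20412\right) \left(\left(-10 - \left(16 - 47\right)\right) - 5312\right) = - 67515 \left(\left(-10 - -31\right) - 5312\right) = - 67515 \left(\left(-10 + 31\right) - 5312\right) = - 67515 \left(21 - 5312\right) = \left(-67515\right) \left(-5291\right) = 357221865$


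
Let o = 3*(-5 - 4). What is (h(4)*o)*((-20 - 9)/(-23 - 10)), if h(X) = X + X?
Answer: -2088/11 ≈ -189.82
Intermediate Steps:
h(X) = 2*X
o = -27 (o = 3*(-9) = -27)
(h(4)*o)*((-20 - 9)/(-23 - 10)) = ((2*4)*(-27))*((-20 - 9)/(-23 - 10)) = (8*(-27))*(-29/(-33)) = -(-6264)*(-1)/33 = -216*29/33 = -2088/11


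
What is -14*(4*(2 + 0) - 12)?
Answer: 56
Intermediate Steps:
-14*(4*(2 + 0) - 12) = -14*(4*2 - 12) = -14*(8 - 12) = -14*(-4) = 56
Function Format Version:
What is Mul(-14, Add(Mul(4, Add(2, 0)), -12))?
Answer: 56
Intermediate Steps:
Mul(-14, Add(Mul(4, Add(2, 0)), -12)) = Mul(-14, Add(Mul(4, 2), -12)) = Mul(-14, Add(8, -12)) = Mul(-14, -4) = 56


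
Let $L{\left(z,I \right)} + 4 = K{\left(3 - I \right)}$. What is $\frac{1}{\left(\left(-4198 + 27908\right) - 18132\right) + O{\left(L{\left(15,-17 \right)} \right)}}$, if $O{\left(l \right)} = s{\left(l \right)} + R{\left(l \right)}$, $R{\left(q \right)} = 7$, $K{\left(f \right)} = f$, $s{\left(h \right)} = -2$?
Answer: $\frac{1}{5583} \approx 0.00017912$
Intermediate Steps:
$L{\left(z,I \right)} = -1 - I$ ($L{\left(z,I \right)} = -4 - \left(-3 + I\right) = -1 - I$)
$O{\left(l \right)} = 5$ ($O{\left(l \right)} = -2 + 7 = 5$)
$\frac{1}{\left(\left(-4198 + 27908\right) - 18132\right) + O{\left(L{\left(15,-17 \right)} \right)}} = \frac{1}{\left(\left(-4198 + 27908\right) - 18132\right) + 5} = \frac{1}{\left(23710 - 18132\right) + 5} = \frac{1}{5578 + 5} = \frac{1}{5583}$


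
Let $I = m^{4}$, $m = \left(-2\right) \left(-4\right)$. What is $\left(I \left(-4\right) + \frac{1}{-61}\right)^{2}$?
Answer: $\frac{998850330625}{3721} \approx 2.6844 \cdot 10^{8}$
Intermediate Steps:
$m = 8$
$I = 4096$ ($I = 8^{4} = 4096$)
$\left(I \left(-4\right) + \frac{1}{-61}\right)^{2} = \left(4096 \left(-4\right) + \frac{1}{-61}\right)^{2} = \left(-16384 - \frac{1}{61}\right)^{2} = \left(- \frac{999425}{61}\right)^{2} = \frac{998850330625}{3721}$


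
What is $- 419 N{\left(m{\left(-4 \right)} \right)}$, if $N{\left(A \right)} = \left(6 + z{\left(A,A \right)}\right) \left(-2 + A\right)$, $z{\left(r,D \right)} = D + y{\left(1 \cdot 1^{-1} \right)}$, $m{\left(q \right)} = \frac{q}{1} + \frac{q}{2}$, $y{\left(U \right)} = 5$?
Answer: $16760$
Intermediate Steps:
$m{\left(q \right)} = \frac{3 q}{2}$ ($m{\left(q \right)} = q 1 + q \frac{1}{2} = q + \frac{q}{2} = \frac{3 q}{2}$)
$z{\left(r,D \right)} = 5 + D$ ($z{\left(r,D \right)} = D + 5 = 5 + D$)
$N{\left(A \right)} = \left(-2 + A\right) \left(11 + A\right)$ ($N{\left(A \right)} = \left(6 + \left(5 + A\right)\right) \left(-2 + A\right) = \left(11 + A\right) \left(-2 + A\right) = \left(-2 + A\right) \left(11 + A\right)$)
$- 419 N{\left(m{\left(-4 \right)} \right)} = - 419 \left(-22 + \left(\frac{3}{2} \left(-4\right)\right)^{2} + 9 \cdot \frac{3}{2} \left(-4\right)\right) = - 419 \left(-22 + \left(-6\right)^{2} + 9 \left(-6\right)\right) = - 419 \left(-22 + 36 - 54\right) = \left(-419\right) \left(-40\right) = 16760$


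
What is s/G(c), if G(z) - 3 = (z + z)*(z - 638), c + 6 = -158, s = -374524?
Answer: -374524/263059 ≈ -1.4237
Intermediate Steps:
c = -164 (c = -6 - 158 = -164)
G(z) = 3 + 2*z*(-638 + z) (G(z) = 3 + (z + z)*(z - 638) = 3 + (2*z)*(-638 + z) = 3 + 2*z*(-638 + z))
s/G(c) = -374524/(3 - 1276*(-164) + 2*(-164)²) = -374524/(3 + 209264 + 2*26896) = -374524/(3 + 209264 + 53792) = -374524/263059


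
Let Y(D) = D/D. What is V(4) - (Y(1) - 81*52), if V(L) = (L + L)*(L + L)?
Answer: 4275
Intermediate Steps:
Y(D) = 1
V(L) = 4*L² (V(L) = (2*L)*(2*L) = 4*L²)
V(4) - (Y(1) - 81*52) = 4*4² - (1 - 81*52) = 4*16 - (1 - 4212) = 64 - 1*(-4211) = 64 + 4211 = 4275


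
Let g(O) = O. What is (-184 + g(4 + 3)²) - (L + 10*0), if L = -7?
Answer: -128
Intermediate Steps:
(-184 + g(4 + 3)²) - (L + 10*0) = (-184 + (4 + 3)²) - (-7 + 10*0) = (-184 + 7²) - (-7 + 0) = (-184 + 49) - 1*(-7) = -135 + 7 = -128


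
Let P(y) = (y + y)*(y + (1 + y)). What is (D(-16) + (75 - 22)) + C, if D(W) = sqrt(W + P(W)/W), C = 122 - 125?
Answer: 50 + I*sqrt(78) ≈ 50.0 + 8.8318*I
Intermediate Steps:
P(y) = 2*y*(1 + 2*y) (P(y) = (2*y)*(1 + 2*y) = 2*y*(1 + 2*y))
C = -3
D(W) = sqrt(2 + 5*W) (D(W) = sqrt(W + (2*W*(1 + 2*W))/W) = sqrt(W + (2 + 4*W)) = sqrt(2 + 5*W))
(D(-16) + (75 - 22)) + C = (sqrt(2 + 5*(-16)) + (75 - 22)) - 3 = (sqrt(2 - 80) + 53) - 3 = (sqrt(-78) + 53) - 3 = (I*sqrt(78) + 53) - 3 = (53 + I*sqrt(78)) - 3 = 50 + I*sqrt(78)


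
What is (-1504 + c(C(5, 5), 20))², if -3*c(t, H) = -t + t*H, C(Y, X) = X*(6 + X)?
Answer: 30880249/9 ≈ 3.4311e+6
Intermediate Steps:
c(t, H) = t/3 - H*t/3 (c(t, H) = -(-t + t*H)/3 = -(-t + H*t)/3 = t/3 - H*t/3)
(-1504 + c(C(5, 5), 20))² = (-1504 + (5*(6 + 5))*(1 - 1*20)/3)² = (-1504 + (5*11)*(1 - 20)/3)² = (-1504 + (⅓)*55*(-19))² = (-1504 - 1045/3)² = (-5557/3)² = 30880249/9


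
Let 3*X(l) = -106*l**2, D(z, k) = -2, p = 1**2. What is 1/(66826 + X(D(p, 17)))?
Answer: 3/200054 ≈ 1.4996e-5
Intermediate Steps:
p = 1
X(l) = -106*l**2/3 (X(l) = (-106*l**2)/3 = -106*l**2/3)
1/(66826 + X(D(p, 17))) = 1/(66826 - 106/3*(-2)**2) = 1/(66826 - 106/3*4) = 1/(66826 - 424/3) = 1/(200054/3) = 3/200054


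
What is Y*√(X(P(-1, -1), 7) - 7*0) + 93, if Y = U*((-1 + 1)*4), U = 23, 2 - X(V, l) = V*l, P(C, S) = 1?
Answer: 93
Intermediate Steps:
X(V, l) = 2 - V*l
Y = 0 (Y = 23*((-1 + 1)*4) = 23*(0*4) = 23*0 = 0)
Y*√(X(P(-1, -1), 7) - 7*0) + 93 = 0*√((2 - 1*1*7) - 7*0) + 93 = 0*√((2 - 7) + 0) + 93 = 0*√(-5 + 0) + 93 = 0*√(-5) + 93 = 0*(I*√5) + 93 = 0 + 93 = 93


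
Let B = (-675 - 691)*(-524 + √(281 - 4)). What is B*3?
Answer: 2147352 - 4098*√277 ≈ 2.0791e+6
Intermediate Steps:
B = 715784 - 1366*√277 (B = -1366*(-524 + √277) = 715784 - 1366*√277 ≈ 6.9305e+5)
B*3 = (715784 - 1366*√277)*3 = 2147352 - 4098*√277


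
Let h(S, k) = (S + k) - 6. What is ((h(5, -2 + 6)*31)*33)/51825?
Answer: 1023/17275 ≈ 0.059219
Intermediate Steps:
h(S, k) = -6 + S + k
((h(5, -2 + 6)*31)*33)/51825 = (((-6 + 5 + (-2 + 6))*31)*33)/51825 = (((-6 + 5 + 4)*31)*33)*(1/51825) = ((3*31)*33)*(1/51825) = (93*33)*(1/51825) = 3069*(1/51825) = 1023/17275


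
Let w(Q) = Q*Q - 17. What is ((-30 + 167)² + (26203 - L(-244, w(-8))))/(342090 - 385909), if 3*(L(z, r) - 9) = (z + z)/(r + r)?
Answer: -6340027/6178479 ≈ -1.0261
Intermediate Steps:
w(Q) = -17 + Q² (w(Q) = Q² - 17 = -17 + Q²)
L(z, r) = 9 + z/(3*r) (L(z, r) = 9 + ((z + z)/(r + r))/3 = 9 + ((2*z)/((2*r)))/3 = 9 + ((2*z)*(1/(2*r)))/3 = 9 + (z/r)/3 = 9 + z/(3*r))
((-30 + 167)² + (26203 - L(-244, w(-8))))/(342090 - 385909) = ((-30 + 167)² + (26203 - (9 + (⅓)*(-244)/(-17 + (-8)²))))/(342090 - 385909) = (137² + (26203 - (9 + (⅓)*(-244)/(-17 + 64))))/(-43819) = (18769 + (26203 - (9 + (⅓)*(-244)/47)))*(-1/43819) = (18769 + (26203 - (9 + (⅓)*(-244)*(1/47))))*(-1/43819) = (18769 + (26203 - (9 - 244/141)))*(-1/43819) = (18769 + (26203 - 1*1025/141))*(-1/43819) = (18769 + (26203 - 1025/141))*(-1/43819) = (18769 + 3693598/141)*(-1/43819) = (6340027/141)*(-1/43819) = -6340027/6178479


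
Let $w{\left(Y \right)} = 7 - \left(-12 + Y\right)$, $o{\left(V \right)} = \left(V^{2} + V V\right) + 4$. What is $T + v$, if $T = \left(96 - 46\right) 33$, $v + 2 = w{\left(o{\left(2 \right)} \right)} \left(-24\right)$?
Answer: $1480$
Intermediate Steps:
$o{\left(V \right)} = 4 + 2 V^{2}$ ($o{\left(V \right)} = \left(V^{2} + V^{2}\right) + 4 = 2 V^{2} + 4 = 4 + 2 V^{2}$)
$w{\left(Y \right)} = 19 - Y$
$v = -170$ ($v = -2 + \left(19 - \left(4 + 2 \cdot 2^{2}\right)\right) \left(-24\right) = -2 + \left(19 - \left(4 + 2 \cdot 4\right)\right) \left(-24\right) = -2 + \left(19 - \left(4 + 8\right)\right) \left(-24\right) = -2 + \left(19 - 12\right) \left(-24\right) = -2 + 7 \left(-24\right) = -2 - 168 = -170$)
$T = 1650$ ($T = 50 \cdot 33 = 1650$)
$T + v = 1650 - 170 = 1480$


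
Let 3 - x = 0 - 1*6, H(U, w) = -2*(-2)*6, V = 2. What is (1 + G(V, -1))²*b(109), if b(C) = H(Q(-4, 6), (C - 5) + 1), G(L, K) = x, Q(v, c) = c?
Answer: 2400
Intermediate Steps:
H(U, w) = 24 (H(U, w) = 4*6 = 24)
x = 9 (x = 3 - (0 - 1*6) = 3 - (0 - 6) = 3 - 1*(-6) = 3 + 6 = 9)
G(L, K) = 9
b(C) = 24
(1 + G(V, -1))²*b(109) = (1 + 9)²*24 = 10²*24 = 100*24 = 2400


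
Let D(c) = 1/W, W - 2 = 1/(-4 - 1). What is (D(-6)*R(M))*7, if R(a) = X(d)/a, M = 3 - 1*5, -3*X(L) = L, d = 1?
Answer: 35/54 ≈ 0.64815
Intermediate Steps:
W = 9/5 (W = 2 + 1/(-4 - 1) = 2 + 1/(-5) = 2 - ⅕ = 9/5 ≈ 1.8000)
X(L) = -L/3
D(c) = 5/9 (D(c) = 1/(9/5) = 5/9)
M = -2 (M = 3 - 5 = -2)
R(a) = -1/(3*a) (R(a) = (-⅓*1)/a = -1/(3*a))
(D(-6)*R(M))*7 = (5*(-⅓/(-2))/9)*7 = (5*(-⅓*(-½))/9)*7 = ((5/9)*(⅙))*7 = (5/54)*7 = 35/54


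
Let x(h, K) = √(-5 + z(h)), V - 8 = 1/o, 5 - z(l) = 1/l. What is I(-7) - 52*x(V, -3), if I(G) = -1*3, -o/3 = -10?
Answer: -3 - 52*I*√7230/241 ≈ -3.0 - 18.347*I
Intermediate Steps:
z(l) = 5 - 1/l
o = 30 (o = -3*(-10) = 30)
I(G) = -3
V = 241/30 (V = 8 + 1/30 = 241/30 ≈ 8.0333)
x(h, K) = √(-1/h) (x(h, K) = √(-5 + (5 - 1/h)) = √(-1/h))
I(-7) - 52*x(V, -3) = -3 - 52*I*√7230/241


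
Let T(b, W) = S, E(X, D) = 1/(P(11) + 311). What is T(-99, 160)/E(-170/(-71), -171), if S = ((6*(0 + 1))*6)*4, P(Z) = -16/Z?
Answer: 490320/11 ≈ 44575.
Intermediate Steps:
E(X, D) = 11/3405 (E(X, D) = 1/(-16/11 + 311) = 1/(3405/11) = 11/3405)
S = 144 (S = ((6*1)*6)*4 = (6*6)*4 = 36*4 = 144)
T(b, W) = 144
T(-99, 160)/E(-170/(-71), -171) = 144/(11/3405) = 144*(3405/11) = 490320/11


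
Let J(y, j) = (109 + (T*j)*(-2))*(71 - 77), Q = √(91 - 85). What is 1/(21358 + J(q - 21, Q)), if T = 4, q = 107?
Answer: 647/13395056 - 3*√6/26790112 ≈ 4.8027e-5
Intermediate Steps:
Q = √6 ≈ 2.4495
J(y, j) = -654 + 48*j (J(y, j) = (109 + (4*j)*(-2))*(71 - 77) = (109 - 8*j)*(-6) = -654 + 48*j)
1/(21358 + J(q - 21, Q)) = 1/(21358 + (-654 + 48*√6)) = 1/(20704 + 48*√6)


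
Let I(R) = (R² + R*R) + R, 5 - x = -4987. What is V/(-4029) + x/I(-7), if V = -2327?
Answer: 1563425/28203 ≈ 55.435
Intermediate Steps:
x = 4992 (x = 5 - 1*(-4987) = 5 + 4987 = 4992)
I(R) = R + 2*R² (I(R) = (R² + R²) + R = 2*R² + R = R + 2*R²)
V/(-4029) + x/I(-7) = -2327/(-4029) + 4992/((-7*(1 + 2*(-7)))) = -2327*(-1/4029) + 4992/((-7*(1 - 14))) = 2327/4029 + 4992/((-7*(-13))) = 2327/4029 + 4992/91 = 2327/4029 + 4992*(1/91) = 2327/4029 + 384/7 = 1563425/28203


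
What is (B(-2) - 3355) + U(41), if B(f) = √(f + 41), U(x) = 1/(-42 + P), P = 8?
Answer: -114071/34 + √39 ≈ -3348.8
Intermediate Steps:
U(x) = -1/34 (U(x) = 1/(-42 + 8) = 1/(-34) = -1/34)
B(f) = √(41 + f)
(B(-2) - 3355) + U(41) = (√(41 - 2) - 3355) - 1/34 = (√39 - 3355) - 1/34 = (-3355 + √39) - 1/34 = -114071/34 + √39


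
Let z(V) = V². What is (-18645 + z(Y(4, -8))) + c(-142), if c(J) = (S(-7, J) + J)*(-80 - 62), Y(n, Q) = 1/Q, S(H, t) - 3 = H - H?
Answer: 69953/64 ≈ 1093.0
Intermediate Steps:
S(H, t) = 3 (S(H, t) = 3 + (H - H) = 3 + 0 = 3)
c(J) = -426 - 142*J (c(J) = (3 + J)*(-80 - 62) = (3 + J)*(-142) = -426 - 142*J)
(-18645 + z(Y(4, -8))) + c(-142) = (-18645 + (1/(-8))²) + (-426 - 142*(-142)) = (-18645 + (-⅛)²) + (-426 + 20164) = (-18645 + 1/64) + 19738 = -1193279/64 + 19738 = 69953/64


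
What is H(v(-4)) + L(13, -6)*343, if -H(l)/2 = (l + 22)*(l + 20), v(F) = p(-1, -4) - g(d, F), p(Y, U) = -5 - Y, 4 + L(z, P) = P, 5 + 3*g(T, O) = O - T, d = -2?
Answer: -37580/9 ≈ -4175.6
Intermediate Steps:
g(T, O) = -5/3 - T/3 + O/3 (g(T, O) = -5/3 + (O - T)/3 = -5/3 + (-T/3 + O/3) = -5/3 - T/3 + O/3)
L(z, P) = -4 + P
v(F) = -3 - F/3 (v(F) = (-5 - 1*(-1)) - (-5/3 - ⅓*(-2) + F/3) = (-5 + 1) - (-5/3 + ⅔ + F/3) = -4 - (-1 + F/3) = -4 + (1 - F/3) = -3 - F/3)
H(l) = -2*(20 + l)*(22 + l) (H(l) = -2*(l + 22)*(l + 20) = -2*(22 + l)*(20 + l) = -2*(20 + l)*(22 + l))
H(v(-4)) + L(13, -6)*343 = (-880 - 84*(-3 - ⅓*(-4)) - 2*(-3 - ⅓*(-4))²) + (-4 - 6)*343 = (-880 - 84*(-3 + 4/3) - 2*(-3 + 4/3)²) - 10*343 = (-880 - 84*(-5/3) - 2*(-5/3)²) - 3430 = (-880 + 140 - 2*25/9) - 3430 = (-880 + 140 - 50/9) - 3430 = -6710/9 - 3430 = -37580/9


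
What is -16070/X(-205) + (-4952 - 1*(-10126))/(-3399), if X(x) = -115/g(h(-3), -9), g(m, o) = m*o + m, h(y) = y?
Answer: 262066262/78177 ≈ 3352.2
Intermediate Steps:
g(m, o) = m + m*o
X(x) = -115/24 (X(x) = -115*(-1/(3*(1 - 9))) = -115/((-3*(-8))) = -115/24)
-16070/X(-205) + (-4952 - 1*(-10126))/(-3399) = -16070/(-115/24) + (-4952 - 1*(-10126))/(-3399) = -16070*(-24/115) + (-4952 + 10126)*(-1/3399) = 77136/23 + 5174*(-1/3399) = 77136/23 - 5174/3399 = 262066262/78177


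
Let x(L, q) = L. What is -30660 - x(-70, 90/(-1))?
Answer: -30590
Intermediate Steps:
-30660 - x(-70, 90/(-1)) = -30660 - 1*(-70) = -30660 + 70 = -30590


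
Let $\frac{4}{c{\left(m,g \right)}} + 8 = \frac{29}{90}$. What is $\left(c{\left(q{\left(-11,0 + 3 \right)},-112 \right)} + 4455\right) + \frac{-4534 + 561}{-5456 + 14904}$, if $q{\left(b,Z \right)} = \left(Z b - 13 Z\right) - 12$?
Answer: $\frac{29078623817}{6528568} \approx 4454.1$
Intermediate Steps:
$q{\left(b,Z \right)} = -12 - 13 Z + Z b$ ($q{\left(b,Z \right)} = \left(- 13 Z + Z b\right) - 12 = -12 - 13 Z + Z b$)
$c{\left(m,g \right)} = - \frac{360}{691}$ ($c{\left(m,g \right)} = \frac{4}{-8 + \frac{29}{90}} = \frac{4}{- \frac{691}{90}} = 4 \left(- \frac{90}{691}\right) = - \frac{360}{691}$)
$\left(c{\left(q{\left(-11,0 + 3 \right)},-112 \right)} + 4455\right) + \frac{-4534 + 561}{-5456 + 14904} = \left(- \frac{360}{691} + 4455\right) + \frac{-4534 + 561}{-5456 + 14904} = \frac{3078045}{691} - \frac{3973}{9448} = \frac{29078623817}{6528568}$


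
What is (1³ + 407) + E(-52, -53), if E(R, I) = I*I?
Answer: 3217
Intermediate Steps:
E(R, I) = I²
(1³ + 407) + E(-52, -53) = (1³ + 407) + (-53)² = (1 + 407) + 2809 = 408 + 2809 = 3217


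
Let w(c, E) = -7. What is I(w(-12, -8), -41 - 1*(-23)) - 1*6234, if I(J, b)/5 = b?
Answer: -6324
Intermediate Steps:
I(J, b) = 5*b
I(w(-12, -8), -41 - 1*(-23)) - 1*6234 = 5*(-41 - 1*(-23)) - 1*6234 = 5*(-41 + 23) - 6234 = 5*(-18) - 6234 = -90 - 6234 = -6324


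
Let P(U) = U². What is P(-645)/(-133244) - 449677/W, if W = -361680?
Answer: -22637789953/12047922480 ≈ -1.8790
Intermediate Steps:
P(-645)/(-133244) - 449677/W = (-645)²/(-133244) - 449677/(-361680) = 416025*(-1/133244) - 449677*(-1/361680) = -416025/133244 + 449677/361680 = -22637789953/12047922480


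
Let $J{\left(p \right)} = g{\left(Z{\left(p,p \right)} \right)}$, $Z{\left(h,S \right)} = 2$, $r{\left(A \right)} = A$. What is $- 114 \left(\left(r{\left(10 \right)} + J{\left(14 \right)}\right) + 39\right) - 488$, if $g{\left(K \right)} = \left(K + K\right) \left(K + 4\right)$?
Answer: $-8810$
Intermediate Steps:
$g{\left(K \right)} = 2 K \left(4 + K\right)$
$J{\left(p \right)} = 24$ ($J{\left(p \right)} = 2 \cdot 2 \left(4 + 2\right) = 2 \cdot 2 \cdot 6 = 24$)
$- 114 \left(\left(r{\left(10 \right)} + J{\left(14 \right)}\right) + 39\right) - 488 = - 114 \left(\left(10 + 24\right) + 39\right) - 488 = - 114 \left(34 + 39\right) - 488 = \left(-114\right) 73 - 488 = -8322 - 488 = -8810$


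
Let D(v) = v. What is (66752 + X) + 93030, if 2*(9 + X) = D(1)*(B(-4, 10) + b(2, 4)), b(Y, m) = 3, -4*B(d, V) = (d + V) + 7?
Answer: 1278183/8 ≈ 1.5977e+5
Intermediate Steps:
B(d, V) = -7/4 - V/4 - d/4 (B(d, V) = -((d + V) + 7)/4 = -((V + d) + 7)/4 = -(7 + V + d)/4 = -7/4 - V/4 - d/4)
X = -73/8 (X = -9 + (1*((-7/4 - 1/4*10 - 1/4*(-4)) + 3))/2 = -9 + (1*((-7/4 - 5/2 + 1) + 3))/2 = -9 + (1*(-13/4 + 3))/2 = -9 + (1*(-1/4))/2 = -9 + (1/2)*(-1/4) = -9 - 1/8 = -73/8 ≈ -9.1250)
(66752 + X) + 93030 = (66752 - 73/8) + 93030 = 533943/8 + 93030 = 1278183/8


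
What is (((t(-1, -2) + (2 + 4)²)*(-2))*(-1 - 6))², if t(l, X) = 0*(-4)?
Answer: 254016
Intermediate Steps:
t(l, X) = 0
(((t(-1, -2) + (2 + 4)²)*(-2))*(-1 - 6))² = (((0 + (2 + 4)²)*(-2))*(-1 - 6))² = (((0 + 6²)*(-2))*(-7))² = (((0 + 36)*(-2))*(-7))² = ((36*(-2))*(-7))² = (-72*(-7))² = 504² = 254016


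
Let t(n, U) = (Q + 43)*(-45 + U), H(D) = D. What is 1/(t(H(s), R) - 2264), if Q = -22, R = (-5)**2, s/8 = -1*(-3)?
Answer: -1/2684 ≈ -0.00037258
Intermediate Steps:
s = 24 (s = 8*(-1*(-3)) = 8*3 = 24)
R = 25
t(n, U) = -945 + 21*U (t(n, U) = (-22 + 43)*(-45 + U) = 21*(-45 + U) = -945 + 21*U)
1/(t(H(s), R) - 2264) = 1/((-945 + 21*25) - 2264) = 1/((-945 + 525) - 2264) = 1/(-420 - 2264) = 1/(-2684) = -1/2684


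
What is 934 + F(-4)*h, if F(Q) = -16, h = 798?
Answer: -11834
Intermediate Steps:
934 + F(-4)*h = 934 - 16*798 = 934 - 12768 = -11834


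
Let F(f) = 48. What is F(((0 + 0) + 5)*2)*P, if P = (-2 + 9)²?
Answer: 2352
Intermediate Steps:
P = 49 (P = 7² = 49)
F(((0 + 0) + 5)*2)*P = 48*49 = 2352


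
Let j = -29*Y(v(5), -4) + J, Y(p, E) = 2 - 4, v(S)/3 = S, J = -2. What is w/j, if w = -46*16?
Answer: -92/7 ≈ -13.143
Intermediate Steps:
v(S) = 3*S
w = -736
Y(p, E) = -2
j = 56 (j = -29*(-2) - 2 = 58 - 2 = 56)
w/j = -736/56 = -736*1/56 = -92/7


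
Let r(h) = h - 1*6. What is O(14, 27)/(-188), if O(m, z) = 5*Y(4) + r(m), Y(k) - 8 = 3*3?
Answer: -93/188 ≈ -0.49468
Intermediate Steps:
Y(k) = 17 (Y(k) = 8 + 3*3 = 8 + 9 = 17)
r(h) = -6 + h (r(h) = h - 6 = -6 + h)
O(m, z) = 79 + m (O(m, z) = 5*17 + (-6 + m) = 85 + (-6 + m) = 79 + m)
O(14, 27)/(-188) = (79 + 14)/(-188) = 93*(-1/188) = -93/188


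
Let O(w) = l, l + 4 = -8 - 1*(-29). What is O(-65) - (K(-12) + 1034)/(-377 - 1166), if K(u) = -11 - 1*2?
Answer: 27252/1543 ≈ 17.662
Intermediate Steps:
K(u) = -13 (K(u) = -11 - 2 = -13)
l = 17 (l = -4 + (-8 - 1*(-29)) = -4 + (-8 + 29) = -4 + 21 = 17)
O(w) = 17
O(-65) - (K(-12) + 1034)/(-377 - 1166) = 17 - (-13 + 1034)/(-377 - 1166) = 17 - 1021/(-1543) = 17 - 1021*(-1)/1543 = 17 - 1*(-1021/1543) = 17 + 1021/1543 = 27252/1543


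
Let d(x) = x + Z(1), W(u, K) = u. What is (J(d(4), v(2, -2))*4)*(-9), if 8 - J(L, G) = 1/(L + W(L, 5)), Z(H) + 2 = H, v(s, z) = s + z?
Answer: -282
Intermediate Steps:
Z(H) = -2 + H
d(x) = -1 + x (d(x) = x + (-2 + 1) = x - 1 = -1 + x)
J(L, G) = 8 - 1/(2*L) (J(L, G) = 8 - 1/(L + L) = 8 - 1/(2*L))
(J(d(4), v(2, -2))*4)*(-9) = ((8 - 1/(2*(-1 + 4)))*4)*(-9) = ((8 - ½/3)*4)*(-9) = ((8 - ½*⅓)*4)*(-9) = ((8 - ⅙)*4)*(-9) = ((47/6)*4)*(-9) = (94/3)*(-9) = -282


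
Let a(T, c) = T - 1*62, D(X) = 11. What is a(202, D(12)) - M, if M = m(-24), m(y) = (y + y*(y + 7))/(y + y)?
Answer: 148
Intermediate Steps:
m(y) = (y + y*(7 + y))/(2*y) (m(y) = (y + y*(7 + y))/((2*y)) = (y + y*(7 + y))*(1/(2*y)) = (y + y*(7 + y))/(2*y))
a(T, c) = -62 + T (a(T, c) = T - 62 = -62 + T)
M = -8 (M = 4 + (½)*(-24) = 4 - 12 = -8)
a(202, D(12)) - M = (-62 + 202) - 1*(-8) = 140 + 8 = 148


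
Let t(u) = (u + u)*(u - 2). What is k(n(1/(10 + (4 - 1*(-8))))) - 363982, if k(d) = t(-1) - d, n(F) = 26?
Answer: -364002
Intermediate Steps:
t(u) = 2*u*(-2 + u) (t(u) = (2*u)*(-2 + u) = 2*u*(-2 + u))
k(d) = 6 - d (k(d) = 2*(-1)*(-2 - 1) - d = 2*(-1)*(-3) - d = 6 - d)
k(n(1/(10 + (4 - 1*(-8))))) - 363982 = (6 - 1*26) - 363982 = (6 - 26) - 363982 = -20 - 363982 = -364002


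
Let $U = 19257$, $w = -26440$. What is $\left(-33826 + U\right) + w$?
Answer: $-41009$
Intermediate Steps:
$\left(-33826 + U\right) + w = \left(-33826 + 19257\right) - 26440 = -14569 - 26440 = -41009$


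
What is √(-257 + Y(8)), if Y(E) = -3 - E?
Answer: 2*I*√67 ≈ 16.371*I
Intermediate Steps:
√(-257 + Y(8)) = √(-257 + (-3 - 1*8)) = √(-257 + (-3 - 8)) = √(-257 - 11) = √(-268) = 2*I*√67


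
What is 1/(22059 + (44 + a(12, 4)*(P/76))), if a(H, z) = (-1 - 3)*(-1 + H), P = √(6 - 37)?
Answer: 257393/5689157600 + 209*I*√31/176363885600 ≈ 4.5243e-5 + 6.5981e-9*I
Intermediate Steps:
P = I*√31 (P = √(-31) = I*√31 ≈ 5.5678*I)
a(H, z) = 4 - 4*H (a(H, z) = -4*(-1 + H) = 4 - 4*H)
1/(22059 + (44 + a(12, 4)*(P/76))) = 1/(22059 + (44 + (4 - 4*12)*((I*√31)/76))) = 1/(22059 + (44 + (4 - 48)*((I*√31)*(1/76)))) = 1/(22059 + (44 - 11*I*√31/19)) = 1/(22103 - 11*I*√31/19)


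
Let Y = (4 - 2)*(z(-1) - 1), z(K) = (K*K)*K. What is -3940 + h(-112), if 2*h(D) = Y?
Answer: -3942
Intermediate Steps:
z(K) = K³ (z(K) = K²*K = K³)
Y = -4 (Y = (4 - 2)*((-1)³ - 1) = 2*(-1 - 1) = 2*(-2) = -4)
h(D) = -2 (h(D) = (½)*(-4) = -2)
-3940 + h(-112) = -3940 - 2 = -3942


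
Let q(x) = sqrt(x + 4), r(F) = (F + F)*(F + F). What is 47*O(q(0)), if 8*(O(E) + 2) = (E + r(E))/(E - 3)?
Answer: -799/4 ≈ -199.75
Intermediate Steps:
r(F) = 4*F**2 (r(F) = (2*F)*(2*F) = 4*F**2)
q(x) = sqrt(4 + x)
O(E) = -2 + (E + 4*E**2)/(8*(-3 + E)) (O(E) = -2 + ((E + 4*E**2)/(E - 3))/8 = -2 + ((E + 4*E**2)/(-3 + E))/8 = -2 + (E + 4*E**2)/(8*(-3 + E)))
47*O(q(0)) = 47*((48 - 15*sqrt(4 + 0) + 4*(sqrt(4 + 0))**2)/(8*(-3 + sqrt(4 + 0)))) = 47*((48 - 15*sqrt(4) + 4*(sqrt(4))**2)/(8*(-3 + sqrt(4)))) = 47*((48 - 15*2 + 4*2**2)/(8*(-3 + 2))) = 47*((1/8)*(48 - 30 + 4*4)/(-1)) = 47*((1/8)*(-1)*(48 - 30 + 16)) = 47*((1/8)*(-1)*34) = 47*(-17/4) = -799/4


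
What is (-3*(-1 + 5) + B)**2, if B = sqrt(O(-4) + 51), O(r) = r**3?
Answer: (12 - I*sqrt(13))**2 ≈ 131.0 - 86.533*I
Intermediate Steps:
B = I*sqrt(13) (B = sqrt((-4)**3 + 51) = sqrt(-64 + 51) = sqrt(-13) = I*sqrt(13) ≈ 3.6056*I)
(-3*(-1 + 5) + B)**2 = (-3*(-1 + 5) + I*sqrt(13))**2 = (-3*4 + I*sqrt(13))**2 = (-12 + I*sqrt(13))**2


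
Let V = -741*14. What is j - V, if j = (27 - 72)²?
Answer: 12399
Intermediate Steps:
V = -10374
j = 2025 (j = (-45)² = 2025)
j - V = 2025 - 1*(-10374) = 2025 + 10374 = 12399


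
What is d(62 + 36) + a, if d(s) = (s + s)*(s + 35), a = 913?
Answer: 26981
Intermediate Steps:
d(s) = 2*s*(35 + s) (d(s) = (2*s)*(35 + s) = 2*s*(35 + s))
d(62 + 36) + a = 2*(62 + 36)*(35 + (62 + 36)) + 913 = 2*98*(35 + 98) + 913 = 2*98*133 + 913 = 26068 + 913 = 26981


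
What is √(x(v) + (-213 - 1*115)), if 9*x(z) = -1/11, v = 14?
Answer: I*√357203/33 ≈ 18.111*I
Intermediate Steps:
x(z) = -1/99 (x(z) = (-1/11)/9 = (-1*1/11)/9 = (⅑)*(-1/11) = -1/99)
√(x(v) + (-213 - 1*115)) = √(-1/99 + (-213 - 1*115)) = √(-1/99 + (-213 - 115)) = √(-1/99 - 328) = √(-32473/99) = I*√357203/33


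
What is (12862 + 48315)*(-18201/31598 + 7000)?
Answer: 13530382439423/31598 ≈ 4.2820e+8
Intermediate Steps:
(12862 + 48315)*(-18201/31598 + 7000) = 61177*(-18201*1/31598 + 7000) = 61177*(-18201/31598 + 7000) = 61177*(221167799/31598) = 13530382439423/31598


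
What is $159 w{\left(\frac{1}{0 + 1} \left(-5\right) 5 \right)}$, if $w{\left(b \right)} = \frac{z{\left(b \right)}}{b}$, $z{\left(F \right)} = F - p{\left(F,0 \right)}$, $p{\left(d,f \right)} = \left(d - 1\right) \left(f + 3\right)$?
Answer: $- \frac{8427}{25} \approx -337.08$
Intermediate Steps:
$p{\left(d,f \right)} = \left(-1 + d\right) \left(3 + f\right)$
$z{\left(F \right)} = 3 - 2 F$ ($z{\left(F \right)} = F - \left(-3 - 0 + 3 F + F 0\right) = F - \left(-3 + 0 + 3 F + 0\right) = F - \left(-3 + 3 F\right) = 3 - 2 F$)
$w{\left(b \right)} = \frac{3 - 2 b}{b}$
$159 w{\left(\frac{1}{0 + 1} \left(-5\right) 5 \right)} = 159 \left(-2 + \frac{3}{\frac{1}{0 + 1} \left(-5\right) 5}\right) = 159 \left(-2 + \frac{3}{1^{-1} \left(-5\right) 5}\right) = 159 \left(-2 + \frac{3}{1 \left(-5\right) 5}\right) = 159 \left(-2 + \frac{3}{\left(-5\right) 5}\right) = 159 \left(-2 + \frac{3}{-25}\right) = 159 \left(-2 + 3 \left(- \frac{1}{25}\right)\right) = 159 \left(-2 - \frac{3}{25}\right) = 159 \left(- \frac{53}{25}\right) = - \frac{8427}{25}$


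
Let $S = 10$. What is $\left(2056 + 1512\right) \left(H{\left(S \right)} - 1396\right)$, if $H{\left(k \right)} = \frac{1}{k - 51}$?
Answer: $- \frac{204221616}{41} \approx -4.981 \cdot 10^{6}$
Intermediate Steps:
$H{\left(k \right)} = \frac{1}{-51 + k}$
$\left(2056 + 1512\right) \left(H{\left(S \right)} - 1396\right) = \left(2056 + 1512\right) \left(\frac{1}{-51 + 10} - 1396\right) = 3568 \left(\frac{1}{-41} - 1396\right) = 3568 \left(- \frac{1}{41} - 1396\right) = 3568 \left(- \frac{57237}{41}\right) = - \frac{204221616}{41}$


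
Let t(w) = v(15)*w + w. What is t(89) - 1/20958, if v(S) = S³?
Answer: 6297124511/20958 ≈ 3.0046e+5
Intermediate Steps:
t(w) = 3376*w (t(w) = 15³*w + w = 3375*w + w = 3376*w)
t(89) - 1/20958 = 3376*89 - 1/20958 = 300464 - 1*1/20958 = 300464 - 1/20958 = 6297124511/20958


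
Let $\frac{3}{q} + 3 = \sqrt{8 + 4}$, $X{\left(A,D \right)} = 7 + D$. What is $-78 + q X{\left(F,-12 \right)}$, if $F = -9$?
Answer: $-93 - 10 \sqrt{3} \approx -110.32$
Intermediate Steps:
$q = \frac{3}{-3 + 2 \sqrt{3}}$ ($q = \frac{3}{-3 + \sqrt{8 + 4}} = \frac{3}{-3 + \sqrt{12}} = \frac{3}{-3 + 2 \sqrt{3}} \approx 6.4641$)
$-78 + q X{\left(F,-12 \right)} = -78 + \left(3 + 2 \sqrt{3}\right) \left(7 - 12\right) = -78 + \left(3 + 2 \sqrt{3}\right) \left(-5\right) = -78 - \left(15 + 10 \sqrt{3}\right) = -93 - 10 \sqrt{3}$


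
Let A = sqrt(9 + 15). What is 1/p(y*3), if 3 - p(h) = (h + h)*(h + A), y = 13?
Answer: -1013/3029835 + 52*sqrt(6)/3029835 ≈ -0.00029230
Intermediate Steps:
A = 2*sqrt(6) (A = sqrt(24) = 2*sqrt(6) ≈ 4.8990)
p(h) = 3 - 2*h*(h + 2*sqrt(6)) (p(h) = 3 - (h + h)*(h + 2*sqrt(6)) = 3 - 2*h*(h + 2*sqrt(6)))
1/p(y*3) = 1/(3 - 2*(13*3)**2 - 4*13*3*sqrt(6)) = 1/(3 - 2*39**2 - 4*39*sqrt(6)) = 1/(3 - 2*1521 - 156*sqrt(6)) = 1/(3 - 3042 - 156*sqrt(6)) = 1/(-3039 - 156*sqrt(6))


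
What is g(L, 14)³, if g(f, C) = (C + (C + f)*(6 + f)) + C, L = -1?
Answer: 804357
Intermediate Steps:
g(f, C) = 2*C + (6 + f)*(C + f) (g(f, C) = (C + (6 + f)*(C + f)) + C = 2*C + (6 + f)*(C + f))
g(L, 14)³ = ((-1)² + 6*(-1) + 8*14 + 14*(-1))³ = (1 - 6 + 112 - 14)³ = 93³ = 804357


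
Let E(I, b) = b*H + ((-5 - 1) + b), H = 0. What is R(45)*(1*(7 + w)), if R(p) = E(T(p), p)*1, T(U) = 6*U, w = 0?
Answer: 273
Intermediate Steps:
E(I, b) = -6 + b (E(I, b) = b*0 + ((-5 - 1) + b) = 0 + (-6 + b) = -6 + b)
R(p) = -6 + p (R(p) = (-6 + p)*1 = -6 + p)
R(45)*(1*(7 + w)) = (-6 + 45)*(1*(7 + 0)) = 39*(1*7) = 39*7 = 273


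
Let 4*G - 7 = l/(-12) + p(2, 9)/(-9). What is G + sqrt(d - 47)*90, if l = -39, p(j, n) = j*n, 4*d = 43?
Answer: 33/16 + 45*I*sqrt(145) ≈ 2.0625 + 541.87*I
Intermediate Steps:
d = 43/4 (d = (1/4)*43 = 43/4 ≈ 10.750)
G = 33/16 (G = 7/4 + (-39/(-12) + (2*9)/(-9))/4 = 7/4 + (-39*(-1/12) + 18*(-1/9))/4 = 7/4 + (13/4 - 2)/4 = 7/4 + (1/4)*(5/4) = 7/4 + 5/16 = 33/16 ≈ 2.0625)
G + sqrt(d - 47)*90 = 33/16 + sqrt(43/4 - 47)*90 = 33/16 + sqrt(-145/4)*90 = 33/16 + (I*sqrt(145)/2)*90 = 33/16 + 45*I*sqrt(145)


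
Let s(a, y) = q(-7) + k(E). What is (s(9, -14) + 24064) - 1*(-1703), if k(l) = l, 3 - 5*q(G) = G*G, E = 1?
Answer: 128794/5 ≈ 25759.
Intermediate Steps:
q(G) = ⅗ - G²/5 (q(G) = ⅗ - G*G/5 = ⅗ - G²/5)
s(a, y) = -41/5 (s(a, y) = (⅗ - ⅕*(-7)²) + 1 = (⅗ - ⅕*49) + 1 = (⅗ - 49/5) + 1 = -46/5 + 1 = -41/5)
(s(9, -14) + 24064) - 1*(-1703) = (-41/5 + 24064) - 1*(-1703) = 120279/5 + 1703 = 128794/5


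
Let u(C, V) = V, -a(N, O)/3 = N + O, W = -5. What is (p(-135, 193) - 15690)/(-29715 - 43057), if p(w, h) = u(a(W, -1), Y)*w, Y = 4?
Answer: 8115/36386 ≈ 0.22303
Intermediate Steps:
a(N, O) = -3*N - 3*O (a(N, O) = -3*(N + O) = -3*N - 3*O)
p(w, h) = 4*w
(p(-135, 193) - 15690)/(-29715 - 43057) = (4*(-135) - 15690)/(-29715 - 43057) = (-540 - 15690)/(-72772) = -16230*(-1/72772) = 8115/36386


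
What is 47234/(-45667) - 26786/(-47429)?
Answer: -1017025124/2165940143 ≈ -0.46955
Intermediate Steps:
47234/(-45667) - 26786/(-47429) = 47234*(-1/45667) - 26786*(-1/47429) = -47234/45667 + 26786/47429 = -1017025124/2165940143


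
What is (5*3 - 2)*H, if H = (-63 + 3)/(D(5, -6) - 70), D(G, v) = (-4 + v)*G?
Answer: 13/2 ≈ 6.5000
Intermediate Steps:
D(G, v) = G*(-4 + v)
H = ½ (H = (-63 + 3)/(5*(-4 - 6) - 70) = -60/(5*(-10) - 70) = -60/(-50 - 70) = -60/(-120) = -60*(-1/120) = ½ ≈ 0.50000)
(5*3 - 2)*H = (5*3 - 2)*(½) = (15 - 2)*(½) = 13*(½) = 13/2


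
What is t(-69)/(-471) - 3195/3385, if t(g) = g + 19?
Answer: -267119/318867 ≈ -0.83771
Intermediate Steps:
t(g) = 19 + g
t(-69)/(-471) - 3195/3385 = (19 - 69)/(-471) - 3195/3385 = -50*(-1/471) - 3195*1/3385 = 50/471 - 639/677 = -267119/318867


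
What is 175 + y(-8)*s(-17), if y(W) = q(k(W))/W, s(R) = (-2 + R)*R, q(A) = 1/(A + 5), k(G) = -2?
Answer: 3877/24 ≈ 161.54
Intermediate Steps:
q(A) = 1/(5 + A)
s(R) = R*(-2 + R)
y(W) = 1/(3*W) (y(W) = 1/((5 - 2)*W) = 1/(3*W))
175 + y(-8)*s(-17) = 175 + ((1/3)/(-8))*(-17*(-2 - 17)) = 175 + ((1/3)*(-1/8))*(-17*(-19)) = 175 - 1/24*323 = 175 - 323/24 = 3877/24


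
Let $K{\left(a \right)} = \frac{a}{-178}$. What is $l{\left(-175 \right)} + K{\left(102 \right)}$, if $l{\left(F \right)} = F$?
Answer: $- \frac{15626}{89} \approx -175.57$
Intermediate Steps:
$K{\left(a \right)} = - \frac{a}{178}$ ($K{\left(a \right)} = a \left(- \frac{1}{178}\right) = - \frac{a}{178}$)
$l{\left(-175 \right)} + K{\left(102 \right)} = -175 - \frac{51}{89} = - \frac{15626}{89}$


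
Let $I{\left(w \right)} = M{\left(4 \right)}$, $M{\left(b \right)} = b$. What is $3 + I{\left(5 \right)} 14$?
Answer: $59$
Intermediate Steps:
$I{\left(w \right)} = 4$
$3 + I{\left(5 \right)} 14 = 3 + 4 \cdot 14 = 3 + 56 = 59$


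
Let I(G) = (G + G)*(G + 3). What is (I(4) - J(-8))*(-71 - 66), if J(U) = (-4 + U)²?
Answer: 12056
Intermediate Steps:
I(G) = 2*G*(3 + G) (I(G) = (2*G)*(3 + G) = 2*G*(3 + G))
(I(4) - J(-8))*(-71 - 66) = (2*4*(3 + 4) - (-4 - 8)²)*(-71 - 66) = (2*4*7 - 1*(-12)²)*(-137) = (56 - 1*144)*(-137) = (56 - 144)*(-137) = -88*(-137) = 12056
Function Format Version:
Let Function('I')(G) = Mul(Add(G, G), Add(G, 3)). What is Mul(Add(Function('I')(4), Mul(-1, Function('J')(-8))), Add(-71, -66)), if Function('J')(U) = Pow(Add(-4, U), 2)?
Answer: 12056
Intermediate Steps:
Function('I')(G) = Mul(2, G, Add(3, G)) (Function('I')(G) = Mul(Mul(2, G), Add(3, G)) = Mul(2, G, Add(3, G)))
Mul(Add(Function('I')(4), Mul(-1, Function('J')(-8))), Add(-71, -66)) = Mul(Add(Mul(2, 4, Add(3, 4)), Mul(-1, Pow(Add(-4, -8), 2))), Add(-71, -66)) = Mul(Add(Mul(2, 4, 7), Mul(-1, Pow(-12, 2))), -137) = Mul(Add(56, Mul(-1, 144)), -137) = Mul(Add(56, -144), -137) = Mul(-88, -137) = 12056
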